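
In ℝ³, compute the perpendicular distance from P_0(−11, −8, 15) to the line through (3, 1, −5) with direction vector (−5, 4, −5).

Direction vector d = (−5, 4, −5).
AP = (−14, −9, 20); AP·d = -66, |AP|² = 677, |d|² = 66.
distance² = |AP|² − (AP·d)²/|d|² = 677 − 4356/66 = 611, so the distance is √611.

√611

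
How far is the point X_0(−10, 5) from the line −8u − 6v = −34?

42/5

The normal to the line is n = (−8, −6) with |n| = 10.
|n·X_0 − (-34)| = |50 − (-34)| = 84, so the distance is 84/10 = 42/5.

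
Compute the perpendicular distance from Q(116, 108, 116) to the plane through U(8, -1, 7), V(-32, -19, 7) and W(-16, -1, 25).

4

UV = (-40, -18, 0) and UW = (-24, 0, 18), so a normal is n = UV × UW = (-324, 720, -432).
d = |(-324)·116 + 720·108 + (-432)·116 − (-6336)| / √(104976 + 518400 + 186624) = |-3600| / 900 = 4.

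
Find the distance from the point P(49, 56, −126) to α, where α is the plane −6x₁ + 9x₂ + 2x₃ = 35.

Normal vector n = (−6, 9, 2), and n·(49, 56, −126) − 35 = −77.
|n| = √(36 + 81 + 4) = 11, so the distance is |-77|/11 = 7.

7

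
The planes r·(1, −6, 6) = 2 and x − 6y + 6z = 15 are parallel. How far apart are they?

With common normal n = (1, −6, 6) (|n| = √73), the distance is |2 − 15|/|n| = 13/√73.

13√73/73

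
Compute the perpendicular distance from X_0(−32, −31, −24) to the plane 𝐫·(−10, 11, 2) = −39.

2

Normal vector n = (−10, 11, 2), and n·(−32, −31, −24) − (−39) = −30.
|n| = √(100 + 121 + 4) = 15, so the distance is |-30|/15 = 2.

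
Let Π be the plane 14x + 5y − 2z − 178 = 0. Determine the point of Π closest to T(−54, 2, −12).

n = (14, 5, −2), |n|² = 225, and n·T − 178 = -900.
t = -900/225 = -4, so the foot is T − t·n = (−54, 2, −12) − (-4)·(14, 5, −2) = (2, 22, −20).

(2, 22, -20)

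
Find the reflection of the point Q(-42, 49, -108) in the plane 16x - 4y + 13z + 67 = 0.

(118, 9, 22)

With n = (16, -4, 13), the signed offset is (n·Q − (-67))/|n|² = -2205/441 = -5.
Q' = Q − 2t·n = (-42, 49, -108) − (-10)·(16, -4, 13) = (118, 9, 22).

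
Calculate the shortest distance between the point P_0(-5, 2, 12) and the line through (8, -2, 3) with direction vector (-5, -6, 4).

3√21

Direction vector d = (-5, -6, 4).
AP = (-13, 4, 9); AP·d = 77, |AP|² = 266, |d|² = 77.
distance² = |AP|² − (AP·d)²/|d|² = 266 − 5929/77 = 189, so the distance is 3√21.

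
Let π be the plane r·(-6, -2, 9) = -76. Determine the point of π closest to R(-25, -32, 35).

(5, -22, -10)

The perpendicular from R has direction n = (-6, -2, 9): r = (-25, -32, 35) + λ(-6, -2, 9).
Substitute into the plane: n·(R + λn) = -76 gives 529 + 121λ = -76, so λ = -5.
Foot = (-25, -32, 35) + (-5)·(-6, -2, 9) = (5, -22, -10).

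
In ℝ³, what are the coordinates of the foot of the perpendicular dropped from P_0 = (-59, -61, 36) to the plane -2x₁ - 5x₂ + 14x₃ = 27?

n = (-2, -5, 14), |n|² = 225, and n·P_0 − 27 = 900.
t = 900/225 = 4, so the foot is P_0 − t·n = (-59, -61, 36) − 4·(-2, -5, 14) = (-51, -41, -20).

(-51, -41, -20)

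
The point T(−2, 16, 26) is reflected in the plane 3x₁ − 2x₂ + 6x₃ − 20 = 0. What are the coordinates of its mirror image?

(-14, 24, 2)

n = (3, −2, 6), |n|² = 49, n·T − 20 = 98, so t = 98/49 = 2.
Foot F = T − 2·n = (−8, 20, 14); the reflection is 2F − T = (−14, 24, 2).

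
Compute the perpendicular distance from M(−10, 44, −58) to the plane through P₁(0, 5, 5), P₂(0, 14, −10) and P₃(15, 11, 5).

26/√38

P₁P₂ = (0, 9, −15) and P₁P₃ = (15, 6, 0), so a normal is n = P₁P₂ × P₁P₃ = (90, −225, −135).
n = (90, −225, −135); n·P − (-1800) = -1170; |n| = 45√38; distance = 1170/(45√38) = 13√38/19.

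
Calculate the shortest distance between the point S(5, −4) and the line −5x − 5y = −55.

5√2

The normal to the line is n = (−5, −5) with |n| = 5√2.
|n·S − (-55)| = |-5 − (-55)| = 50, so the distance is 50/(5√2) = 5√2.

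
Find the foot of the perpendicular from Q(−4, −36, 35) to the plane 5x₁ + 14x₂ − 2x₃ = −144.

(6, -8, 31)

The perpendicular from Q has direction n = (5, 14, −2): r = (−4, −36, 35) + λ(5, 14, −2).
Substitute into the plane: n·(Q + λn) = -144 gives -594 + 225λ = -144, so λ = 2.
Foot = (−4, −36, 35) + 2·(5, 14, −2) = (6, −8, 31).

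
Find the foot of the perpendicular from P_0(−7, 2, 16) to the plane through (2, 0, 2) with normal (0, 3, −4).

(-7, 8, 8)

The perpendicular from P_0 has direction n = (0, 3, −4): r = (−7, 2, 16) + λ(0, 3, −4).
Substitute into the plane: n·(P_0 + λn) = -8 gives -58 + 25λ = -8, so λ = 2.
Foot = (−7, 2, 16) + 2·(0, 3, −4) = (−7, 8, 8).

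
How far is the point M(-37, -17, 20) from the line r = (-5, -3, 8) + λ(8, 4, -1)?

2√17

Direction vector d = (8, 4, -1).
AP = (-32, -14, 12), and AP × d = (-34, 64, -16).
|AP × d|² = 5508 and |d|² = 81, so the distance is √(5508/81) = √68 = 2√17.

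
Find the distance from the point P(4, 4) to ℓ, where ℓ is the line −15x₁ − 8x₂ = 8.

100/17

The normal to the line is n = (−15, −8) with |n| = 17.
|n·P − 8| = |-92 − 8| = 100, so the distance is 100/17.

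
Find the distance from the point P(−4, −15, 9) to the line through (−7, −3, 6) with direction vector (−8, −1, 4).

9√2

Direction vector d = (−8, −1, 4).
AP = (3, −12, 3), and AP × d = (−45, −36, −99).
|AP × d|² = 13122 and |d|² = 81, so the distance is √(13122/81) = √162 = 9√2.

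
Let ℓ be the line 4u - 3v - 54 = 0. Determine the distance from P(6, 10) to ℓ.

The normal to the line is n = (4, -3) with |n| = 5.
|n·P − 54| = |-6 − 54| = 60, so the distance is 60/5 = 12.

12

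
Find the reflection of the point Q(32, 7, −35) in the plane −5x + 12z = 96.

With n = (−5, 0, 12), the signed offset is (n·Q − 96)/|n|² = -676/169 = -4.
Q' = Q − 2t·n = (32, 7, −35) − (-8)·(−5, 0, 12) = (−8, 7, 61).

(-8, 7, 61)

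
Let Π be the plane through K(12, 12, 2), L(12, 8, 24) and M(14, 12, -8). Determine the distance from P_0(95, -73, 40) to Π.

KL = (0, -4, 22) and KM = (2, 0, -10), so a normal is n = KL × KM = (40, 44, 8).
Then n·(95, -73, 40) - 1024 = -116.
|n| = √(1600 + 1936 + 64) = 60, so the distance is |-116|/60 = 29/15.

29/15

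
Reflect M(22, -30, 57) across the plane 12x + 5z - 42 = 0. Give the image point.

n = (12, 0, 5), |n|² = 169, n·M − 42 = 507, so t = 507/169 = 3.
Foot F = M − 3·n = (-14, -30, 42); the reflection is 2F − M = (-50, -30, 27).

(-50, -30, 27)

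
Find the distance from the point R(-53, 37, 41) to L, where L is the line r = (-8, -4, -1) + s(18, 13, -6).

9√61

Direction vector d = (18, 13, -6).
AP = (-45, 41, 42); AP·d = -529, |AP|² = 5470, |d|² = 529.
distance² = |AP|² − (AP·d)²/|d|² = 5470 − 279841/529 = 4941, so the distance is 9√61.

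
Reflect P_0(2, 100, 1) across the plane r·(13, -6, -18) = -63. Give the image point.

(28, 88, -35)

n = (13, -6, -18), |n|² = 529, n·P_0 − (-63) = -529, so t = -529/529 = -1.
Foot F = P_0 − (-1)·n = (15, 94, -17); the reflection is 2F − P_0 = (28, 88, -35).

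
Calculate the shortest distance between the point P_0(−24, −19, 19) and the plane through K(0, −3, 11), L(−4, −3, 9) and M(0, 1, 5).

KL = (−4, 0, −2) and KM = (0, 4, −6), so a normal is n = KL × KM = (8, −24, −16).
n = (8, −24, −16); n·P − (-104) = 64; |n| = 8√14; distance = 64/(8√14) = 4√14/7.

8/√14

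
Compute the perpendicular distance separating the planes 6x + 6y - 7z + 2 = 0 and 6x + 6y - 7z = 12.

With common normal n = (6, 6, -7) (|n| = 11), the distance is |(-2) − 12|/|n| = 14/11.

14/11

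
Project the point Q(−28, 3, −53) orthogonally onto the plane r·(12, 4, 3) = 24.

n = (12, 4, 3), |n|² = 169, and n·Q − 24 = -507.
t = -507/169 = -3, so the foot is Q − t·n = (−28, 3, −53) − (-3)·(12, 4, 3) = (8, 15, −44).

(8, 15, -44)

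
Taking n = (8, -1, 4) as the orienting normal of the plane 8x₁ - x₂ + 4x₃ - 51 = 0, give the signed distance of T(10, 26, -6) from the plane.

n·T − 51 = -21.
|n| = 9, so the signed distance is -21/9 = -7/3.

-7/3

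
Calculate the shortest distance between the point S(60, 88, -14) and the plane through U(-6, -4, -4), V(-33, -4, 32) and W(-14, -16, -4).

UV = (-27, 0, 36) and UW = (-8, -12, 0), so a normal is n = UV × UW = (432, -288, 324).
Then n·(60, 88, -14) - (-2736) = -1224.
|n| = √(186624 + 82944 + 104976) = 612, so the distance is |-1224|/612 = 2.

2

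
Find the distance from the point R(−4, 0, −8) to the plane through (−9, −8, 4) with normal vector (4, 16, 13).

The plane has equation n·(r − (−9, −8, 4)) = 0, i.e. n·r = -112.
Then n·(−4, 0, −8) − (−112) = −8.
|n| = √(16 + 256 + 169) = 21, so the distance is |-8|/21 = 8/21.

8/21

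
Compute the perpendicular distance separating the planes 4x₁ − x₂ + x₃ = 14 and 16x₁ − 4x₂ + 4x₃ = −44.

Divide the second equation by 4 to match normals: 4x₁ − x₂ + x₃ = -11.
With common normal n = (4, −1, 1) (|n| = 3√2), the distance is |14 − (-11)|/|n| = 25/(3√2).

25√2/6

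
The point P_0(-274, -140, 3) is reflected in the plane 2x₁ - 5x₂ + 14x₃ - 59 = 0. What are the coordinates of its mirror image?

With n = (2, -5, 14), the signed offset is (n·P_0 − 59)/|n|² = 135/225 = 3/5.
P_0' = P_0 − 2t·n = (-274, -140, 3) − (6/5)·(2, -5, 14) = (-1382/5, -134, -69/5).

(-1382/5, -134, -69/5)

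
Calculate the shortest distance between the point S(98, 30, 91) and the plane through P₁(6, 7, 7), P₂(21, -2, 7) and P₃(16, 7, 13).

29/√59

P₁P₂ = (15, -9, 0) and P₁P₃ = (10, 0, 6), so a normal is n = P₁P₂ × P₁P₃ = (-54, -90, 90).
Then n·(98, 30, 91) - (-324) = 522.
|n| = √(2916 + 8100 + 8100) = 18√59, so the distance is |522|/(18√59) = 29/√59.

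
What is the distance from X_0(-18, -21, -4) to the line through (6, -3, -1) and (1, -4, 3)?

A direction vector is d = (-5, -1, 4).
AP = (-24, -18, -3); AP·d = 126, |AP|² = 909, |d|² = 42.
distance² = |AP|² − (AP·d)²/|d|² = 909 − 15876/42 = 531, so the distance is 3√59.

3√59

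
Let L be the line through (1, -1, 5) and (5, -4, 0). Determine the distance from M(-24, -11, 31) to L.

A direction vector is d = (4, -3, -5).
AP = (-25, -10, 26); AP·d = -200, |AP|² = 1401, |d|² = 50.
distance² = |AP|² − (AP·d)²/|d|² = 1401 − 40000/50 = 601, so the distance is √601.

√601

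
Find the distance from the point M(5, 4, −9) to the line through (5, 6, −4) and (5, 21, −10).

A direction vector is d = (0, 15, −6).
AP = (0, −2, −5); AP·d = 0, |AP|² = 29, |d|² = 261.
distance² = |AP|² − (AP·d)²/|d|² = 29 − 0/261 = 29, so the distance is √29.

√29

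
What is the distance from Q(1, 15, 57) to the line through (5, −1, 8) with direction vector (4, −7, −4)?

Direction vector d = (4, −7, −4).
AP = (−4, 16, 49); AP·d = -324, |AP|² = 2673, |d|² = 81.
distance² = |AP|² − (AP·d)²/|d|² = 2673 − 104976/81 = 1377, so the distance is 9√17.

9√17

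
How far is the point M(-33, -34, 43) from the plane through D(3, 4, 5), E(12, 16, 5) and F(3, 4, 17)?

6

DE = (9, 12, 0) and DF = (0, 0, 12), so a normal is n = DE × DF = (144, -108, 0).
Then n·(-33, -34, 43) - 0 = -1080.
|n| = √(20736 + 11664 + 0) = 180, so the distance is |-1080|/180 = 6.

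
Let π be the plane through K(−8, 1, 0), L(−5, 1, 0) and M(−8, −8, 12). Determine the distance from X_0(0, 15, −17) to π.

KL = (3, 0, 0) and KM = (0, −9, 12), so a normal is n = KL × KM = (0, −36, −27).
Then n·(0, 15, −17) − (−36) = −45.
|n| = √(0 + 1296 + 729) = 45, so the distance is |-45|/45 = 1.

1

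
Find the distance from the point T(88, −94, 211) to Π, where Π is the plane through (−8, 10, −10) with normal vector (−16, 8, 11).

3

The plane has equation n·(r − (−8, 10, −10)) = 0, i.e. n·r = 98.
n = (−16, 8, 11); n·P − 98 = 63; |n| = 21; distance = 63/21 = 3.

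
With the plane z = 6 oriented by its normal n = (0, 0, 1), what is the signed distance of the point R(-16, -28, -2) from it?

n·R − 6 = -8.
|n| = 1, so the signed distance is -8/1 = -8.

-8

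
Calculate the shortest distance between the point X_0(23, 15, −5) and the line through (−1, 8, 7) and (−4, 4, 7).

A direction vector is d = (−3, −4, 0).
AP = (24, 7, −12); AP·d = -100, |AP|² = 769, |d|² = 25.
distance² = |AP|² − (AP·d)²/|d|² = 769 − 10000/25 = 369, so the distance is 3√41.

3√41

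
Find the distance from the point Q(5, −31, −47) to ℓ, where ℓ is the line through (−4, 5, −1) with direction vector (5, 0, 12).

2√493

Direction vector d = (5, 0, 12).
AP = (9, −36, −46); AP·d = -507, |AP|² = 3493, |d|² = 169.
distance² = |AP|² − (AP·d)²/|d|² = 3493 − 257049/169 = 1972, so the distance is 2√493.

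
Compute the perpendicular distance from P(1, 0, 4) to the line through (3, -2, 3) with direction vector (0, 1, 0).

√5

Direction vector d = (0, 1, 0).
AP = (-2, 2, 1); AP·d = 2, |AP|² = 9, |d|² = 1.
distance² = |AP|² − (AP·d)²/|d|² = 9 − 4/1 = 5, so the distance is √5.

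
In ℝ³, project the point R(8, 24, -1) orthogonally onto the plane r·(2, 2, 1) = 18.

(-2, 14, -6)

The perpendicular from R has direction n = (2, 2, 1): r = (8, 24, -1) + μ(2, 2, 1).
Substitute into the plane: n·(R + μn) = 18 gives 63 + 9μ = 18, so μ = -5.
Foot = (8, 24, -1) + (-5)·(2, 2, 1) = (-2, 14, -6).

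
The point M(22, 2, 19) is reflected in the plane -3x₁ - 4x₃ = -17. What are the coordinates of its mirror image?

(-8, 2, -21)

With n = (-3, 0, -4), the signed offset is (n·M − (-17))/|n|² = -125/25 = -5.
M' = M − 2t·n = (22, 2, 19) − (-10)·(-3, 0, -4) = (-8, 2, -21).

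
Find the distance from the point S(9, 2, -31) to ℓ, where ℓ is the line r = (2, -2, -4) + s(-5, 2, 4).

√389

Direction vector d = (-5, 2, 4).
AP = (7, 4, -27); AP·d = -135, |AP|² = 794, |d|² = 45.
distance² = |AP|² − (AP·d)²/|d|² = 794 − 18225/45 = 389, so the distance is √389.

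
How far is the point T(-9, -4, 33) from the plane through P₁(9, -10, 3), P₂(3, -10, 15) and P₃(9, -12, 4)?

2√21/7

P₁P₂ = (-6, 0, 12) and P₁P₃ = (0, -2, 1), so a normal is n = P₁P₂ × P₁P₃ = (24, 6, 12).
n = (24, 6, 12); n·P − 192 = -36; |n| = 6√21; distance = 36/(6√21) = 2√21/7.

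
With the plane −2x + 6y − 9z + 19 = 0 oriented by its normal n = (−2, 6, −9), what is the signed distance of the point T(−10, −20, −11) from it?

18/11

n·T − (-19) = 18.
|n| = 11, so the signed distance is 18/11.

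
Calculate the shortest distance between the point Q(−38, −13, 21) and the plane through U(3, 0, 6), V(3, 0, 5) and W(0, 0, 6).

UV = (0, 0, −1) and UW = (−3, 0, 0), so a normal is n = UV × UW = (0, 3, 0).
n = (0, 3, 0); n·P − 0 = -39; |n| = 3; distance = 39/3 = 13.

13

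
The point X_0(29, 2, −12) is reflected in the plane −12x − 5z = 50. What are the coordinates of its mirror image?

(-19, 2, -32)

With n = (−12, 0, −5), the signed offset is (n·X_0 − 50)/|n|² = -338/169 = -2.
X_0' = X_0 − 2t·n = (29, 2, −12) − (-4)·(−12, 0, −5) = (−19, 2, −32).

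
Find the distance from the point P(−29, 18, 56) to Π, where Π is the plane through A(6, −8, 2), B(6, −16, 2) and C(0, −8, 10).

22/5

AB = (0, −8, 0) and AC = (−6, 0, 8), so a normal is n = AB × AC = (−64, 0, −48).
n = (−64, 0, −48); n·P − (-480) = -352; |n| = 80; distance = 352/80 = 22/5.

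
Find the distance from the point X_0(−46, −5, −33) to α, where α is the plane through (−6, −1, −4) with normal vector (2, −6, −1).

The plane has equation n·(r − (−6, −1, −4)) = 0, i.e. n·r = -2.
Then n·(−46, −5, −33) − (−2) = −27.
|n| = √(4 + 36 + 1) = √41, so the distance is |-27|/√41 = 27√41/41.

27√41/41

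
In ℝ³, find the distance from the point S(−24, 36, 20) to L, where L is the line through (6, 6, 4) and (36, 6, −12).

30

A direction vector is d = (30, 0, −16).
AP = (−30, 30, 16), and AP × d = (−480, 0, −900).
|AP × d|² = 1040400 and |d|² = 1156, so the distance is √(1040400/1156) = √900 = 30.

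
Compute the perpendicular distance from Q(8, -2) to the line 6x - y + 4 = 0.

54√37/37

The normal to the line is n = (6, -1) with |n| = √37.
|n·Q − (-4)| = |50 − (-4)| = 54, so the distance is 54/√37.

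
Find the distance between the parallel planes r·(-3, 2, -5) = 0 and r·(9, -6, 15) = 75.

Divide the second equation by -3 to match normals: -3x₁ + 2x₂ - 5x₃ = -25.
Both planes have normal n = (-3, 2, -5), |n| = √38. Any point on the first plane is at distance |(-25) − 0|/|n| = 25/√38 from the second.

25√38/38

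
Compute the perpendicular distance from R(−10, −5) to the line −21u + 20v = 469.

The normal to the line is n = (−21, 20) with |n| = 29.
|n·R − 469| = |110 − 469| = 359, so the distance is 359/29.

359/29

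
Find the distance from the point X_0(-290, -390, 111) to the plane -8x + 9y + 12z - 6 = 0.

8

Normal vector n = (-8, 9, 12), and n·(-290, -390, 111) - 6 = 136.
|n| = √(64 + 81 + 144) = 17, so the distance is |136|/17 = 8.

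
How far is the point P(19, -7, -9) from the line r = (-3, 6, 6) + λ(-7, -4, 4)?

√554

Direction vector d = (-7, -4, 4).
AP = (22, -13, -15), and AP × d = (-112, 17, -179).
|AP × d|² = 44874 and |d|² = 81, so the distance is √(44874/81) = √554.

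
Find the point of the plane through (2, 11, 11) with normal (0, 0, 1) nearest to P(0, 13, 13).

(0, 13, 11)

The perpendicular from P has direction n = (0, 0, 1): r = (0, 13, 13) + μ(0, 0, 1).
Substitute into the plane: n·(P + μn) = 11 gives 13 + 1μ = 11, so μ = -2.
Foot = (0, 13, 13) + (-2)·(0, 0, 1) = (0, 13, 11).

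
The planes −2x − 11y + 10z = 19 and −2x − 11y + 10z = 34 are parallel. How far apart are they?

Both planes have normal n = (−2, −11, 10), |n| = 15. Any point on the first plane is at distance |34 − 19|/|n| = 15/15 = 1 from the second.

1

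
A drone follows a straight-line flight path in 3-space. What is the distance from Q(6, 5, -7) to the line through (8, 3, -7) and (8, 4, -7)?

2

A direction vector is d = (0, 1, 0).
AP = (-2, 2, 0), and AP × d = (0, 0, -2).
|AP × d|² = 4 and |d|² = 1, so the distance is √4 = 2.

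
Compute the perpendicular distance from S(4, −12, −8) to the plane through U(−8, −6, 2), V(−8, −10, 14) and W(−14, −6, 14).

UV = (0, −4, 12) and UW = (−6, 0, 12), so a normal is n = UV × UW = (−48, −72, −24).
Then n·(4, −12, −8) − 768 = 96.
|n| = √(2304 + 5184 + 576) = 24√14, so the distance is |96|/(24√14) = 4/√14.

2√14/7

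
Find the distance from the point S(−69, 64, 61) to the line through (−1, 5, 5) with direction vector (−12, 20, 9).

Direction vector d = (−12, 20, 9).
AP = (−68, 59, 56), and AP × d = (−589, −60, −652).
|AP × d|² = 775625 and |d|² = 625, so the distance is √(775625/625) = √1241.

√1241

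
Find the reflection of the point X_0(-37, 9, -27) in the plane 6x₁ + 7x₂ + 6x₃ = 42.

With n = (6, 7, 6), the signed offset is (n·X_0 − 42)/|n|² = -363/121 = -3.
X_0' = X_0 − 2t·n = (-37, 9, -27) − (-6)·(6, 7, 6) = (-1, 51, 9).

(-1, 51, 9)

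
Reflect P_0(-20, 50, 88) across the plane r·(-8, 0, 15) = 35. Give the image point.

With n = (-8, 0, 15), the signed offset is (n·P_0 − 35)/|n|² = 1445/289 = 5.
P_0' = P_0 − 2t·n = (-20, 50, 88) − 10·(-8, 0, 15) = (60, 50, -62).

(60, 50, -62)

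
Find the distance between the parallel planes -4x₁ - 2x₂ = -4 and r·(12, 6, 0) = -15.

Divide the second equation by -3 to match normals: -4x₁ - 2x₂ = 5.
Both planes have normal n = (-4, -2, 0), |n| = 2√5. Any point on the first plane is at distance |5 − (-4)|/|n| = 9/(2√5) = 9√5/10 from the second.

9/(2√5)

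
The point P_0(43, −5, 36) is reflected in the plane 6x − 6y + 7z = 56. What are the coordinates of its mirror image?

(-5, 43, -20)

n = (6, −6, 7), |n|² = 121, n·P_0 − 56 = 484, so t = 484/121 = 4.
Foot F = P_0 − 4·n = (19, 19, 8); the reflection is 2F − P_0 = (−5, 43, −20).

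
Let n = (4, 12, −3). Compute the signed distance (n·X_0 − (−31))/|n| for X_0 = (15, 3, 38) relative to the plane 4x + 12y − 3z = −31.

n·X_0 − (-31) = 13.
|n| = 13, so the signed distance is 13/13 = 1.

1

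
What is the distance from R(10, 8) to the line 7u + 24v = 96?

d = |7·10 + 24·8 − 96| / √(49 + 576) = |166|/25 = 166/25.

166/25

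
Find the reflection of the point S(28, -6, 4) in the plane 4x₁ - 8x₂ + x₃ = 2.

(12, 26, 0)

n = (4, -8, 1), |n|² = 81, n·S − 2 = 162, so t = 162/81 = 2.
Foot F = S − 2·n = (20, 10, 2); the reflection is 2F − S = (12, 26, 0).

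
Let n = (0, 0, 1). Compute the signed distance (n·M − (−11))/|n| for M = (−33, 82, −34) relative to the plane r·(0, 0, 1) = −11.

n·M − (-11) = -23.
|n| = 1, so the signed distance is -23/1 = -23.

-23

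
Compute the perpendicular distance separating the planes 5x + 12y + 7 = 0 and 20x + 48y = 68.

24/13

Divide the second equation by 4 to match normals: 5x + 12y = 17.
Both planes have normal n = (5, 12, 0), |n| = 13. Any point on the first plane is at distance |17 − (-7)|/|n| = 24/13 from the second.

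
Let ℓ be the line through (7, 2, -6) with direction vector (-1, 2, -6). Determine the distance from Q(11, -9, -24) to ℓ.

3√33

Direction vector d = (-1, 2, -6).
AP = (4, -11, -18); AP·d = 82, |AP|² = 461, |d|² = 41.
distance² = |AP|² − (AP·d)²/|d|² = 461 − 6724/41 = 297, so the distance is 3√33.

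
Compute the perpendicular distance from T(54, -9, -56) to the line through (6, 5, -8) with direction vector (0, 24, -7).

2√1201

Direction vector d = (0, 24, -7).
AP = (48, -14, -48), and AP × d = (1250, 336, 1152).
|AP × d|² = 3002500 and |d|² = 625, so the distance is √(3002500/625) = √4804 = 2√1201.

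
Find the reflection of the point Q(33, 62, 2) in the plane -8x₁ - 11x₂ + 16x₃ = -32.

(1, 18, 66)

With n = (-8, -11, 16), the signed offset is (n·Q − (-32))/|n|² = -882/441 = -2.
Q' = Q − 2t·n = (33, 62, 2) − (-4)·(-8, -11, 16) = (1, 18, 66).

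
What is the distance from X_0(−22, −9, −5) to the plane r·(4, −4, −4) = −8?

2√3

d = |4·(-22) + (-4)·(-9) + (-4)·(-5) − (-8)| / √(16 + 16 + 16) = |-24| / (4√3) = 2√3.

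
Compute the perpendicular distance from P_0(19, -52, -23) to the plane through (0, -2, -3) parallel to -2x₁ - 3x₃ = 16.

22√13/13

Parallel planes share the normal n = (-2, 0, -3); since (0, -2, -3) lies on the plane, its equation is -2x₁ - 3x₃ = 9.
Then n·(19, -52, -23) - 9 = 22.
|n| = √(4 + 0 + 9) = √13, so the distance is |22|/√13 = 22/√13.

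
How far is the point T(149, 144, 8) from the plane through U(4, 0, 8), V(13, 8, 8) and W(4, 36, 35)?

UV = (9, 8, 0) and UW = (0, 36, 27), so a normal is n = UV × UW = (216, −243, 324).
d = |216·149 + (-243)·144 + 324·8 − 3456| / √(46656 + 59049 + 104976) = |-3672| / 459 = 8.

8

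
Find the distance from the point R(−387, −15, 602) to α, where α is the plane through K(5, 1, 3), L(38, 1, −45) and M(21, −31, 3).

9

KL = (33, 0, −48) and KM = (16, −32, 0), so a normal is n = KL × KM = (−1536, −768, −1056).
Then n·(−387, −15, 602) − (−11616) = −18144.
|n| = √(2359296 + 589824 + 1115136) = 2016, so the distance is |-18144|/2016 = 9.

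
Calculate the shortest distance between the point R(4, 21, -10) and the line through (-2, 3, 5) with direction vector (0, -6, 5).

6

Direction vector d = (0, -6, 5).
AP = (6, 18, -15), and AP × d = (0, -30, -36).
|AP × d|² = 2196 and |d|² = 61, so the distance is √(2196/61) = √36 = 6.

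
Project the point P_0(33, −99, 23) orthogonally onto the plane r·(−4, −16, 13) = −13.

(49, -35, -29)

The perpendicular from P_0 has direction n = (−4, −16, 13): r = (33, −99, 23) + t(−4, −16, 13).
Substitute into the plane: n·(P_0 + tn) = -13 gives 1751 + 441t = -13, so t = -4.
Foot = (33, −99, 23) + (-4)·(−4, −16, 13) = (49, −35, −29).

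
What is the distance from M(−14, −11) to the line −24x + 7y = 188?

71/25

d = |(-24)·(-14) + 7·(-11) − 188| / √(576 + 49) = |71|/25 = 71/25.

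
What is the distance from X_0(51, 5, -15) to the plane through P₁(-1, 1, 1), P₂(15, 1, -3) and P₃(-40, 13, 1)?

P₁P₂ = (16, 0, -4) and P₁P₃ = (-39, 12, 0), so a normal is n = P₁P₂ × P₁P₃ = (48, 156, 192).
d = |48·51 + 156·5 + 192·(-15) − 300| / √(2304 + 24336 + 36864) = |48| / 252 = 4/21.

4/21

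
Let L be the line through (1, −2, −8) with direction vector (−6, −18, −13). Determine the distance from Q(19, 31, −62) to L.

3√481

Direction vector d = (−6, −18, −13).
AP = (18, 33, −54), and AP × d = (−1401, 558, −126).
|AP × d|² = 2290041 and |d|² = 529, so the distance is √(2290041/529) = √4329 = 3√481.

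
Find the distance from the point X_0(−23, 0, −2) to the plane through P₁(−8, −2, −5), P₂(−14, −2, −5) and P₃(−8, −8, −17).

√5/5

P₁P₂ = (−6, 0, 0) and P₁P₃ = (0, −6, −12), so a normal is n = P₁P₂ × P₁P₃ = (0, −72, 36).
Then n·(−23, 0, −2) − (−36) = −36.
|n| = √(0 + 5184 + 1296) = 36√5, so the distance is |-36|/(36√5) = 1/√5.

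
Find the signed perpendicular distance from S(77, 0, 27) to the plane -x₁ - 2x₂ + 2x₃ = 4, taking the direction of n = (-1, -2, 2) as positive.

n·S − 4 = -27.
|n| = 3, so the signed distance is -27/3 = -9.

-9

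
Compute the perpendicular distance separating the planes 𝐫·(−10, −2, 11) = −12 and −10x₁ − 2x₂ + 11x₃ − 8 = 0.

4/3

With common normal n = (−10, −2, 11) (|n| = 15), the distance is |(-12) − 8|/|n| = 20/15 = 4/3.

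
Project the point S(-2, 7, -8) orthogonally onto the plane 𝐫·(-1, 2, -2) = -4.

(2, -1, 0)

n = (-1, 2, -2), |n|² = 9, and n·S − (-4) = 36.
t = 36/9 = 4, so the foot is S − t·n = (-2, 7, -8) − 4·(-1, 2, -2) = (2, -1, 0).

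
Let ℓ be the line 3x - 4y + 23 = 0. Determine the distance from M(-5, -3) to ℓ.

4

d = |3·(-5) + (-4)·(-3) − (-23)| / √(9 + 16) = |20|/5 = 4.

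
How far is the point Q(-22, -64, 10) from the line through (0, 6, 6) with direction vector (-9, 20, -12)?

10√29

Direction vector d = (-9, 20, -12).
AP = (-22, -70, 4), and AP × d = (760, -300, -1070).
|AP × d|² = 1812500 and |d|² = 625, so the distance is √(1812500/625) = √2900 = 10√29.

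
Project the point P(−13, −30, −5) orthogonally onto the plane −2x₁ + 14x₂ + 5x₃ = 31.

n = (−2, 14, 5), |n|² = 225, and n·P − 31 = -450.
t = -450/225 = -2, so the foot is P − t·n = (−13, −30, −5) − (-2)·(−2, 14, 5) = (−17, −2, 5).

(-17, -2, 5)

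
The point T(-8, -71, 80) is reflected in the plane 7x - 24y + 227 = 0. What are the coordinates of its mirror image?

(-50, 73, 80)

With n = (7, -24, 0), the signed offset is (n·T − (-227))/|n|² = 1875/625 = 3.
T' = T − 2t·n = (-8, -71, 80) − 6·(7, -24, 0) = (-50, 73, 80).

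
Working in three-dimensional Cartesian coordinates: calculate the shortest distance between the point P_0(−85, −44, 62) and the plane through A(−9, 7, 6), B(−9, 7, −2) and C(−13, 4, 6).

AB = (0, 0, −8) and AC = (−4, −3, 0), so a normal is n = AB × AC = (−24, 32, 0).
Then n·(−85, −44, 62) − 440 = 192.
|n| = √(576 + 1024 + 0) = 40, so the distance is |192|/40 = 24/5.

24/5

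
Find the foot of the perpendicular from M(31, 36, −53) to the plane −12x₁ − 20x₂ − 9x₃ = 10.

n = (−12, −20, −9), |n|² = 625, and n·M − 10 = -625.
t = -625/625 = -1, so the foot is M − t·n = (31, 36, −53) − (-1)·(−12, −20, −9) = (19, 16, −62).

(19, 16, -62)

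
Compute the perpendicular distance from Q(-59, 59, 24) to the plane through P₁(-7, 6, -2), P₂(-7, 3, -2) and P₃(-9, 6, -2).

26

P₁P₂ = (0, -3, 0) and P₁P₃ = (-2, 0, 0), so a normal is n = P₁P₂ × P₁P₃ = (0, 0, -6).
d = |(-6)·24 − 12| / √(0 + 0 + 36) = |-156| / 6 = 26.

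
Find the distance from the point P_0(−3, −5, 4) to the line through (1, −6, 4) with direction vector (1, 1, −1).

Direction vector d = (1, 1, −1).
AP = (−4, 1, 0); AP·d = -3, |AP|² = 17, |d|² = 3.
distance² = |AP|² − (AP·d)²/|d|² = 17 − 9/3 = 14, so the distance is √14.

√14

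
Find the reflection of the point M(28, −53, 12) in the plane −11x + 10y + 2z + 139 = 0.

(-38, 7, 24)

With n = (−11, 10, 2), the signed offset is (n·M − (-139))/|n|² = -675/225 = -3.
M' = M − 2t·n = (28, −53, 12) − (-6)·(−11, 10, 2) = (−38, 7, 24).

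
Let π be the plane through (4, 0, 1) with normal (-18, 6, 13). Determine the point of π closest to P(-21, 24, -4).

(-3, 18, -17)

n = (-18, 6, 13), |n|² = 529, and n·P − (-59) = 529.
t = 529/529 = 1, so the foot is P − t·n = (-21, 24, -4) − 1·(-18, 6, 13) = (-3, 18, -17).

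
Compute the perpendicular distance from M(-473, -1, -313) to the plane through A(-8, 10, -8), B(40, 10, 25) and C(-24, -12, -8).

AB = (48, 0, 33) and AC = (-16, -22, 0), so a normal is n = AB × AC = (726, -528, -1056).
d = |726·(-473) + (-528)·(-1) + (-1056)·(-313) − (-2640)| / √(527076 + 278784 + 1115136) = |-9702| / 1386 = 7.

7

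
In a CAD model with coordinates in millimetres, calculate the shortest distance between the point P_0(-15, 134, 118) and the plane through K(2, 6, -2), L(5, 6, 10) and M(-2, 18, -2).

KL = (3, 0, 12) and KM = (-4, 12, 0), so a normal is n = KL × KM = (-144, -48, 36).
n = (-144, -48, 36); n·P − (-648) = 624; |n| = 156; distance = 624/156 = 4.

4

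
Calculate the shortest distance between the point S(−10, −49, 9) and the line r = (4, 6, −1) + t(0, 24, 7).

Direction vector d = (0, 24, 7).
AP = (−14, −55, 10), and AP × d = (−625, 98, −336).
|AP × d|² = 513125 and |d|² = 625, so the distance is √(513125/625) = √821.

√821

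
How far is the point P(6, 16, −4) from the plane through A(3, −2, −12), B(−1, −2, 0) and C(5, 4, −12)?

AB = (−4, 0, 12) and AC = (2, 6, 0), so a normal is n = AB × AC = (−72, 24, −24).
Then n·(6, 16, −4) − 24 = 24.
|n| = √(5184 + 576 + 576) = 24√11, so the distance is |24|/(24√11) = √11/11.

√11/11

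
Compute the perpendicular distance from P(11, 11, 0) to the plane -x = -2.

9

Normal vector n = (-1, 0, 0), and n·(11, 11, 0) - (-2) = -9.
|n| = √(1 + 0 + 0) = 1, so the distance is |-9|/1 = 9.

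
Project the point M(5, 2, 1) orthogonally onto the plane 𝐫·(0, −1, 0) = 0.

The perpendicular from M has direction n = (0, −1, 0): r = (5, 2, 1) + λ(0, −1, 0).
Substitute into the plane: n·(M + λn) = 0 gives -2 + 1λ = 0, so λ = 2.
Foot = (5, 2, 1) + 2·(0, −1, 0) = (5, 0, 1).

(5, 0, 1)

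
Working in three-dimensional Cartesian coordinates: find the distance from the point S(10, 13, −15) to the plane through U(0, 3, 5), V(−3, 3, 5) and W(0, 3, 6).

UV = (−3, 0, 0) and UW = (0, 0, 1), so a normal is n = UV × UW = (0, 3, 0).
Then n·(10, 13, −15) − 9 = 30.
|n| = √(0 + 9 + 0) = 3, so the distance is |30|/3 = 10.

10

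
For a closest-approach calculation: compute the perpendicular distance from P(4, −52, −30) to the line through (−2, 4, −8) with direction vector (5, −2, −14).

2√689

Direction vector d = (5, −2, −14).
AP = (6, −56, −22), and AP × d = (740, −26, 268).
|AP × d|² = 620100 and |d|² = 225, so the distance is √(620100/225) = √2756 = 2√689.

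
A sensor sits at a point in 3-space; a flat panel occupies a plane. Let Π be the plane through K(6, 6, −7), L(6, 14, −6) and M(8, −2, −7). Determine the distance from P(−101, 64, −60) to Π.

KL = (0, 8, 1) and KM = (2, −8, 0), so a normal is n = KL × KM = (8, 2, −16).
Then n·(−101, 64, −60) − 172 = 108.
|n| = √(64 + 4 + 256) = 18, so the distance is |108|/18 = 6.

6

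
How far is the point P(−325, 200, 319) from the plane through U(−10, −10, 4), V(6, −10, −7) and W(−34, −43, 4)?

5

UV = (16, 0, −11) and UW = (−24, −33, 0), so a normal is n = UV × UW = (−363, 264, −528).
d = |(-363)·(-325) + 264·200 + (-528)·319 − (-1122)| / √(131769 + 69696 + 278784) = |3465| / 693 = 5.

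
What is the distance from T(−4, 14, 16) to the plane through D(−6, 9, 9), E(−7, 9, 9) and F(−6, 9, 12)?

DE = (−1, 0, 0) and DF = (0, 0, 3), so a normal is n = DE × DF = (0, 3, 0).
Then n·(−4, 14, 16) − 27 = 15.
|n| = √(0 + 9 + 0) = 3, so the distance is |15|/3 = 5.

5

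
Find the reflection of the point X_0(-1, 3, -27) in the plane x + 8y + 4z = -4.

(1, 19, -19)

n = (1, 8, 4), |n|² = 81, n·X_0 − (-4) = -81, so t = -81/81 = -1.
Foot F = X_0 − (-1)·n = (0, 11, -23); the reflection is 2F − X_0 = (1, 19, -19).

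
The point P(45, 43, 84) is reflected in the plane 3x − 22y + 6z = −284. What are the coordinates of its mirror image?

n = (3, −22, 6), |n|² = 529, n·P − (-284) = -23, so t = -23/529 = -1/23.
Foot F = P − (-1/23)·n = (1038/23, 967/23, 1938/23); the reflection is 2F − P = (1041/23, 945/23, 1944/23).

(1041/23, 945/23, 1944/23)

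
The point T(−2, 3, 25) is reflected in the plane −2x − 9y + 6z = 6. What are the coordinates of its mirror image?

(2, 21, 13)

n = (−2, −9, 6), |n|² = 121, n·T − 6 = 121, so t = 121/121 = 1.
Foot F = T − 1·n = (0, 12, 19); the reflection is 2F − T = (2, 21, 13).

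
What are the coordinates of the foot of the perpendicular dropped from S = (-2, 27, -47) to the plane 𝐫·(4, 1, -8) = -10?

(-22, 22, -7)

n = (4, 1, -8), |n|² = 81, and n·S − (-10) = 405.
t = 405/81 = 5, so the foot is S − t·n = (-2, 27, -47) − 5·(4, 1, -8) = (-22, 22, -7).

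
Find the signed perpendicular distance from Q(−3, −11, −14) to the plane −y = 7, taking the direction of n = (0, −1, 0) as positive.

4

n·Q − 7 = 4.
|n| = 1, so the signed distance is 4/1 = 4.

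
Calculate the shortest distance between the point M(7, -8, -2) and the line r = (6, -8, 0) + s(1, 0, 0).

Direction vector d = (1, 0, 0).
AP = (1, 0, -2); AP·d = 1, |AP|² = 5, |d|² = 1.
distance² = |AP|² − (AP·d)²/|d|² = 5 − 1/1 = 4, so the distance is 2.

2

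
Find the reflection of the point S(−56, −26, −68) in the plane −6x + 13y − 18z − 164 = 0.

(-32, -78, 4)

With n = (−6, 13, −18), the signed offset is (n·S − 164)/|n|² = 1058/529 = 2.
S' = S − 2t·n = (−56, −26, −68) − 4·(−6, 13, −18) = (−32, −78, 4).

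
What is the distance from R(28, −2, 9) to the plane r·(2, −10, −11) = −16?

Normal vector n = (2, −10, −11), and n·(28, −2, 9) − (−16) = −7.
|n| = √(4 + 100 + 121) = 15, so the distance is |-7|/15 = 7/15.

7/15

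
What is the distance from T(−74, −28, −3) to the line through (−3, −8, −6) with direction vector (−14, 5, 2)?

5√74

Direction vector d = (−14, 5, 2).
AP = (−71, −20, 3); AP·d = 900, |AP|² = 5450, |d|² = 225.
distance² = |AP|² − (AP·d)²/|d|² = 5450 − 810000/225 = 1850, so the distance is 5√74.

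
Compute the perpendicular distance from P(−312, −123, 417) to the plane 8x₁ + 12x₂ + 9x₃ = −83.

8

Normal vector n = (8, 12, 9), and n·(−312, −123, 417) − (−83) = −136.
|n| = √(64 + 144 + 81) = 17, so the distance is |-136|/17 = 8.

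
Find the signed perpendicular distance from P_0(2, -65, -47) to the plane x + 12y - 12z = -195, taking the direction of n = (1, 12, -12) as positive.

-19/17

n·P_0 − (-195) = -19.
|n| = 17, so the signed distance is -19/17.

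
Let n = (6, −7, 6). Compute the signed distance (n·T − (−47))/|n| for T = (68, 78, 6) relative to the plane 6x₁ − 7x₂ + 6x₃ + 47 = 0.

-5

n·T − (-47) = -55.
|n| = 11, so the signed distance is -55/11 = -5.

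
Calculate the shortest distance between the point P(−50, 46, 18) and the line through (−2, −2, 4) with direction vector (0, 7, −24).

2√1201

Direction vector d = (0, 7, −24).
AP = (−48, 48, 14), and AP × d = (−1250, −1152, −336).
|AP × d|² = 3002500 and |d|² = 625, so the distance is √(3002500/625) = √4804 = 2√1201.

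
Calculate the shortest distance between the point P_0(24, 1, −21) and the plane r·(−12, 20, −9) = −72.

7/25

n = (−12, 20, −9); n·P − (-72) = -7; |n| = 25; distance = 7/25.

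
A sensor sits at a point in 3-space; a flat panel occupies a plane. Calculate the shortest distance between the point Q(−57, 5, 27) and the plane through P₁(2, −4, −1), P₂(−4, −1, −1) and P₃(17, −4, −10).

P₁P₂ = (−6, 3, 0) and P₁P₃ = (15, 0, −9), so a normal is n = P₁P₂ × P₁P₃ = (−27, −54, −45).
d = |(-27)·(-57) + (-54)·5 + (-45)·27 − 207| / √(729 + 2916 + 2025) = |-153| / (9√70) = 17/√70.

17√70/70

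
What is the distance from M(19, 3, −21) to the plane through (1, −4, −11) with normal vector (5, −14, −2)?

The plane has equation n·(r − (1, −4, −11)) = 0, i.e. n·r = 83.
Then n·(19, 3, −21) − 83 = 12.
|n| = √(25 + 196 + 4) = 15, so the distance is |12|/15 = 4/5.

4/5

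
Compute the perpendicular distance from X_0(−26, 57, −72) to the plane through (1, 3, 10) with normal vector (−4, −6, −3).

30/√61

The plane has equation n·(r − (1, 3, 10)) = 0, i.e. n·r = -52.
Then n·(−26, 57, −72) − (−52) = 30.
|n| = √(16 + 36 + 9) = √61, so the distance is |30|/√61 = 30√61/61.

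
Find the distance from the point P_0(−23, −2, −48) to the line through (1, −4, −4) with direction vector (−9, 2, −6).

2√145

Direction vector d = (−9, 2, −6).
AP = (−24, 2, −44); AP·d = 484, |AP|² = 2516, |d|² = 121.
distance² = |AP|² − (AP·d)²/|d|² = 2516 − 234256/121 = 580, so the distance is 2√145.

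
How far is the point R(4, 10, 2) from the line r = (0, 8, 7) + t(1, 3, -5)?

Direction vector d = (1, 3, -5).
AP = (4, 2, -5); AP·d = 35, |AP|² = 45, |d|² = 35.
distance² = |AP|² − (AP·d)²/|d|² = 45 − 1225/35 = 10, so the distance is √10.

√10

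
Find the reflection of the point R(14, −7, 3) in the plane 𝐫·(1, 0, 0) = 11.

(8, -7, 3)

n = (1, 0, 0), |n|² = 1, n·R − 11 = 3, so t = 3/1 = 3.
Foot F = R − 3·n = (11, −7, 3); the reflection is 2F − R = (8, −7, 3).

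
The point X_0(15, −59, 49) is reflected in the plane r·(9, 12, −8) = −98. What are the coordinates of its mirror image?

(69, 13, 1)

n = (9, 12, −8), |n|² = 289, n·X_0 − (-98) = -867, so t = -867/289 = -3.
Foot F = X_0 − (-3)·n = (42, −23, 25); the reflection is 2F − X_0 = (69, 13, 1).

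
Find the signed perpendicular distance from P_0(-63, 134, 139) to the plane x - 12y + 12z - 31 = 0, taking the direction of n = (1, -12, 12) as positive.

-2

n·P_0 − 31 = -34.
|n| = 17, so the signed distance is -34/17 = -2.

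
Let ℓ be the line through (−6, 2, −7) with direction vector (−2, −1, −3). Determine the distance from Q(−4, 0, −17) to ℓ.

2√13

Direction vector d = (−2, −1, −3).
AP = (2, −2, −10), and AP × d = (−4, 26, −6).
|AP × d|² = 728 and |d|² = 14, so the distance is √(728/14) = √52 = 2√13.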